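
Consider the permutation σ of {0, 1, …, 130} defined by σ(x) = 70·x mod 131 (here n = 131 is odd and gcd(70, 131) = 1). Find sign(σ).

Trace 42: π^k(42) = [42, 58, 130, 61, 78, 89, 73] for k=0..6.
π_70 has 14 disjoint cycles with lengths [10, 10, 10, 10, 10, 10, 10, 10, 10, 10, 10, 10, 10, 1] on {0,…,130}.
With 14 cycles on 131 points, sign = (−1)^{131−14} = -1.

-1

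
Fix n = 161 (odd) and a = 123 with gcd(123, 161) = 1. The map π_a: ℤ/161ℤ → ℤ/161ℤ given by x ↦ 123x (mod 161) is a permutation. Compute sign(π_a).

+1

Trace 81: π^k(81) = [81, 142, 78, 95, 93, 8, 18] for k=0..6.
π_123 has 9 disjoint cycles with lengths [33, 33, 33, 33, 11, 11, 3, 3, 1] on {0,…,160}.
161 − 9 = 152 transpositions; sign(π) = (−1)^152 = +1.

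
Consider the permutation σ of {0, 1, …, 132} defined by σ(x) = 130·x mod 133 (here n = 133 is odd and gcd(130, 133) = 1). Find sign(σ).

+1

Trace 64: π^k(64) = [64, 74, 44, 1, 130, 9, 106] for k=0..6.
Decompose π into cycles: lengths [9, 9, 9, 9, 9, 9, 9, 9, 9, 9, 9, 9, 9, 9, 3, 3, 1] (17 cycles, including the fixed point 0).
133 − 17 = 116 transpositions; sign(π) = (−1)^116 = +1.
Check: (130/133) = +1 by Zolotarev.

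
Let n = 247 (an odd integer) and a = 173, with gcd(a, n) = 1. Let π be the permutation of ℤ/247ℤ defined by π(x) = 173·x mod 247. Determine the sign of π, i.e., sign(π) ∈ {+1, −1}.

-1

Orbit of 212 under x↦173x: [212, 120, 12, 100, 10, 1, 173]… (length divides ord_247(173)).
Decompose π into cycles: lengths [18, 18, 18, 18, 18, 18, 18, 18, 18, 18, 18, 18, 18, 6, 6, 1] (16 cycles, including the fixed point 0).
n − c = 247 − 16 = 231; sign = (−1)^231 = -1.
Zolotarev: (173|247) = -1, matching the cycle-count sign.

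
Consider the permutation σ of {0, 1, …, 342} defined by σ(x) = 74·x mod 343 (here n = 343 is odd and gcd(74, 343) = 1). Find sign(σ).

Trace 298: π^k(298) = [298, 100, 197, 172, 37, 337, 242] for k=0..6.
The orbit structure of x ↦ 74x mod 343: 7 orbits of sizes [147, 147, 21, 21, 3, 3, 1].
n − c = 343 − 7 = 336; sign = (−1)^336 = +1.
The Jacobi symbol (74|343) = +1 (Zolotarev) agrees.

+1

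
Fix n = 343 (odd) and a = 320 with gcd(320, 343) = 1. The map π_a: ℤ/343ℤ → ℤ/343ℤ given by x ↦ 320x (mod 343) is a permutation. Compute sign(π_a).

-1

Start at x=216: 216 → 177 → 45 → 337 → 138 → 256 → 286 → … (one orbit).
4 cycles of lengths [294, 42, 6, 1].
Σ(ℓ_i−1) = 343−4 = 339; sign = (−1)^339 = -1.
Via Zolotarev, sign(π_{320}) = (320|343) = -1.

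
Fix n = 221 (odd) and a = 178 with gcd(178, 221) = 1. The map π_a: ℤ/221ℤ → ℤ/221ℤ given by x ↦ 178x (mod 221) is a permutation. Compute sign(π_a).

Trace 100: π^k(100) = [100, 120, 144, 217, 172, 118, 9] for k=0..6.
π_178 has 15 disjoint cycles with lengths [24, 24, 24, 24, 24, 24, 24, 24, 8, 8, 3, 3, 3, 3, 1] on {0,…,220}.
221 − 15 = 206 transpositions; sign(π) = (−1)^206 = +1.

+1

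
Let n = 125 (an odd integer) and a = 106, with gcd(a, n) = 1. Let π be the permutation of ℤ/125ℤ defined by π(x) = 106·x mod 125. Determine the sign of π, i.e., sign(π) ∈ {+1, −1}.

Start at x=76: 76 → 56 → 61 → 91 → 21 → 101 → 81 → … (one orbit).
π_106 has 13 disjoint cycles with lengths [25, 25, 25, 25, 5, 5, 5, 5, 1, 1, 1, 1, 1] on {0,…,124}.
sign(π) = (−1)^{n − #cycles} = (−1)^{125−13} = (−1)^112 = +1.
Check: (106/125) = +1 by Zolotarev.

+1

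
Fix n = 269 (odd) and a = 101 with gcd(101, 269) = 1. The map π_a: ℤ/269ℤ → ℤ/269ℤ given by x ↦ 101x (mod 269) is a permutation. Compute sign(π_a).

Orbit of 228 under x↦101x: [228, 163, 54, 74, 211, 60, 142]… (length divides ord_269(101)).
The orbit structure of x ↦ 101x mod 269: 2 orbits of sizes [268, 1].
sign(π) = (−1)^{n − #cycles} = (−1)^{269−2} = (−1)^267 = -1.

-1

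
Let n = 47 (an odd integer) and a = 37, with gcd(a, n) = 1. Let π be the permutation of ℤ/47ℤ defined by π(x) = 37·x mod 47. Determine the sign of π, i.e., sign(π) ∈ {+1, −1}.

+1

Start at x=28: 28 → 2 → 27 → 12 → 21 → 25 → 32 → … (one orbit).
Cycle type of π: 23×2 + 1; total 3 cycles.
47 − 3 = 44 transpositions; sign(π) = (−1)^44 = +1.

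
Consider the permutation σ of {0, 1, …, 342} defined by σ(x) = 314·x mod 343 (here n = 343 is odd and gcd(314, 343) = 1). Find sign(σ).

Trace 6: π^k(6) = [6, 169, 244, 127, 90, 134, 230] for k=0..6.
10 cycles of lengths [98, 98, 98, 14, 14, 14, 2, 2, 2, 1].
n − c = 343 − 10 = 333; sign = (−1)^333 = -1.
(314|343)_J = -1 (Zolotarev's lemma cross-check).

-1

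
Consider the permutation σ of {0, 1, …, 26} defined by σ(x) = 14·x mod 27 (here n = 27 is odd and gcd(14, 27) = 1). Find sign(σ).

-1

Trace 22: π^k(22) = [22, 11, 19, 23, 25, 26, 13] for k=0..6.
The orbit structure of x ↦ 14x mod 27: 4 orbits of sizes [18, 6, 2, 1].
With 4 cycles on 27 points, sign = (−1)^{27−4} = -1.
(14|27)_J = -1 (Zolotarev's lemma cross-check).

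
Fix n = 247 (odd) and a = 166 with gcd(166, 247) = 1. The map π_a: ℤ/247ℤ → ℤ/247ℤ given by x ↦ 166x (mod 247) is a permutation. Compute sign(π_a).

-1

Start at x=16: 16 → 186 → 1 → 166 → 139 → 103 → 55 → … (one orbit).
Decompose π into cycles: lengths [18, 18, 18, 18, 18, 18, 18, 18, 18, 18, 18, 18, 18, 6, 6, 1] (16 cycles, including the fixed point 0).
Σ(ℓ_i−1) = 247−16 = 231; sign = (−1)^231 = -1.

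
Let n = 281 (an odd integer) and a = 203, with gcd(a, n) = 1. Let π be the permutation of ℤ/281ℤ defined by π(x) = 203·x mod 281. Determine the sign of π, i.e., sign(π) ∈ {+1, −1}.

Start at x=238: 238 → 263 → 280 → 78 → 98 → 224 → 231 → … (one orbit).
Cycle type of π: 140×2 + 1; total 3 cycles.
281 − 3 = 278 transpositions; sign(π) = (−1)^278 = +1.
Zolotarev: (203|281) = +1, matching the cycle-count sign.

+1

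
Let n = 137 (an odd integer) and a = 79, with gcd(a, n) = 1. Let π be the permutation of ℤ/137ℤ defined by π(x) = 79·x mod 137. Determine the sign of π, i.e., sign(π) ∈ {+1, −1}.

Orbit of 26 under x↦79x: [26, 136, 58, 61, 24, 115, 43]… (length divides ord_137(79)).
Decompose π into cycles: lengths [136, 1] (2 cycles, including the fixed point 0).
n − c = 137 − 2 = 135; sign = (−1)^135 = -1.

-1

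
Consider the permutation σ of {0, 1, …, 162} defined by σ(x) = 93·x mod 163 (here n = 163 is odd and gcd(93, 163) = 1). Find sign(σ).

Orbit of 145 under x↦93x: [145, 119, 146, 49, 156, 1, 93]… (length divides ord_163(93)).
Cycle lengths of π_93 on ℤ/163ℤ: [81, 81, 1]; 3 cycles in total.
With 3 cycles on 163 points, sign = (−1)^{163−3} = +1.

+1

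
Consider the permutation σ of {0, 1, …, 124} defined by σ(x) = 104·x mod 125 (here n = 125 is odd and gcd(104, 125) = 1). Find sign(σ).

Start at x=116: 116 → 64 → 31 → 99 → 46 → 34 → 36 → … (one orbit).
The orbit structure of x ↦ 104x mod 125: 7 orbits of sizes [50, 50, 10, 10, 2, 2, 1].
n − c = 125 − 7 = 118; sign = (−1)^118 = +1.

+1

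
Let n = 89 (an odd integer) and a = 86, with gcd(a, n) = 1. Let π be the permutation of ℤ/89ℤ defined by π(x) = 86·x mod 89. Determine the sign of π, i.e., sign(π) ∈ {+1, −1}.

-1

Trace 55: π^k(55) = [55, 13, 50, 28, 5, 74, 45] for k=0..6.
Decompose π into cycles: lengths [88, 1] (2 cycles, including the fixed point 0).
sign(π) = (−1)^{n − #cycles} = (−1)^{89−2} = (−1)^87 = -1.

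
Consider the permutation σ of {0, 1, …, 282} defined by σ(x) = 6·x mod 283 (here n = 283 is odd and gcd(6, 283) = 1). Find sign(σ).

+1

Trace 233: π^k(233) = [233, 266, 181, 237, 7, 42, 252] for k=0..6.
Cycle lengths of π_6 on ℤ/283ℤ: [141, 141, 1]; 3 cycles in total.
283 − 3 = 280 transpositions; sign(π) = (−1)^280 = +1.
Zolotarev: (6|283) = +1, matching the cycle-count sign.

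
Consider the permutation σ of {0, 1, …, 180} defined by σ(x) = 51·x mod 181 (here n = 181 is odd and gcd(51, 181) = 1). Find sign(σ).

Trace 107: π^k(107) = [107, 27, 110, 180, 130, 114, 22] for k=0..6.
Cycle lengths of π_51 on ℤ/181ℤ: [60, 60, 60, 1]; 4 cycles in total.
n − c = 181 − 4 = 177; sign = (−1)^177 = -1.
The Jacobi symbol (51|181) = -1 (Zolotarev) agrees.

-1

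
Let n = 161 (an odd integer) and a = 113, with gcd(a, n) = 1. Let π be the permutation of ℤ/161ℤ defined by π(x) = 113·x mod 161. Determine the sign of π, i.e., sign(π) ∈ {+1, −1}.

Orbit of 106 under x↦113x: [106, 64, 148, 141, 155, 127, 22]… (length divides ord_161(113)).
The orbit structure of x ↦ 113x mod 161: 14 orbits of sizes [22, 22, 22, 22, 22, 22, 22, 1, 1, 1, 1, 1, 1, 1].
n − c = 161 − 14 = 147; sign = (−1)^147 = -1.

-1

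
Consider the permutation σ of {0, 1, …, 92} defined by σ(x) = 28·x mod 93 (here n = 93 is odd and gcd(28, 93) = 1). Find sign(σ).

+1

Start at x=16: 16 → 76 → 82 → 64 → 25 → 49 → 70 → … (one orbit).
π_28 has 9 disjoint cycles with lengths [15, 15, 15, 15, 15, 15, 1, 1, 1] on {0,…,92}.
With 9 cycles on 93 points, sign = (−1)^{93−9} = +1.
(28|93)_J = +1 (Zolotarev's lemma cross-check).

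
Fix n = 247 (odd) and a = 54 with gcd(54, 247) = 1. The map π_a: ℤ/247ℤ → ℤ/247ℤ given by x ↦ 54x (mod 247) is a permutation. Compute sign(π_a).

-1

Start at x=77: 77 → 206 → 9 → 239 → 62 → 137 → 235 → … (one orbit).
Cycle type of π: 36×6 + 12 + 9×2 + 1; total 10 cycles.
With 10 cycles on 247 points, sign = (−1)^{247−10} = -1.
Via Zolotarev, sign(π_{54}) = (54|247) = -1.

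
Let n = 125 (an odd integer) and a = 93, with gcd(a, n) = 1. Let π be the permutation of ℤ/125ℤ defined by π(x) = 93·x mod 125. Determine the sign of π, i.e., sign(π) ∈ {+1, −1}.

-1

Orbit of 74 under x↦93x: [74, 7, 26, 43, 124, 32, 101]… (length divides ord_125(93)).
Cycle type of π: 20×5 + 4×6 + 1; total 12 cycles.
n − c = 125 − 12 = 113; sign = (−1)^113 = -1.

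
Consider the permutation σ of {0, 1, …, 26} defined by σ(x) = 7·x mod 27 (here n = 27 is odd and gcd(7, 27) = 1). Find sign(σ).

+1

Start at x=22: 22 → 19 → 25 → 13 → 10 → 16 → 4 → … (one orbit).
π_7 has 7 disjoint cycles with lengths [9, 9, 3, 3, 1, 1, 1] on {0,…,26}.
With 7 cycles on 27 points, sign = (−1)^{27−7} = +1.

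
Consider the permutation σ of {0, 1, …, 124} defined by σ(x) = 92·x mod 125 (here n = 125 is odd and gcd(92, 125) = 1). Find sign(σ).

-1

Trace 27: π^k(27) = [27, 109, 28, 76, 117, 14, 38] for k=0..6.
Decompose π into cycles: lengths [100, 20, 4, 1] (4 cycles, including the fixed point 0).
Σ(ℓ_i−1) = 125−4 = 121; sign = (−1)^121 = -1.
Check: (92/125) = -1 by Zolotarev.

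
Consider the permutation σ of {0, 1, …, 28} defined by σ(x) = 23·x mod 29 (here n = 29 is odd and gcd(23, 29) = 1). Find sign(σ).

Start at x=16: 16 → 20 → 25 → 24 → 1 → 23 → 7 → 16 (one orbit).
Cycle type of π: 7×4 + 1; total 5 cycles.
sign(π) = (−1)^{n − #cycles} = (−1)^{29−5} = (−1)^24 = +1.
Check: (23/29) = +1 by Zolotarev.

+1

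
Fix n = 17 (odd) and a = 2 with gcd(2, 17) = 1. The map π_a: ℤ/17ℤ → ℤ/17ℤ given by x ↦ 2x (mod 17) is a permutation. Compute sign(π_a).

Orbit of 4 under x↦2x: [4, 8, 16, 15, 13, 9, 1]… (length divides ord_17(2)).
3 cycles of lengths [8, 8, 1].
n − c = 17 − 3 = 14; sign = (−1)^14 = +1.

+1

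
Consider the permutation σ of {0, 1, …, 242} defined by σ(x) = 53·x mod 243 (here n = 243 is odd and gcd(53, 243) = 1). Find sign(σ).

-1

Start at x=134: 134 → 55 → 242 → 190 → 107 → 82 → 215 → … (one orbit).
The orbit structure of x ↦ 53x mod 243: 32 orbits of sizes [18, 18, 18, 18, 18, 18, 18, 18, 18, 6, 6, 6, 6, 6, 6, 6, 6, 6, 2, 2, 2, 2, 2, 2, 2, 2, 2, 2, 2, 2, 2, 1].
32 cycles on 243: each ℓ→(−1)^(ℓ−1), product (−1)^211 = -1.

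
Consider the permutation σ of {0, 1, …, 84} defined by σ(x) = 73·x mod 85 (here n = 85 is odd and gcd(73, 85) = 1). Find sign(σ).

Trace 63: π^k(63) = [63, 9, 62, 21, 3, 49, 7] for k=0..6.
Cycle lengths of π_73 on ℤ/85ℤ: [16, 16, 16, 16, 16, 4, 1]; 7 cycles in total.
85 − 7 = 78 transpositions; sign(π) = (−1)^78 = +1.
The Jacobi symbol (73|85) = +1 (Zolotarev) agrees.

+1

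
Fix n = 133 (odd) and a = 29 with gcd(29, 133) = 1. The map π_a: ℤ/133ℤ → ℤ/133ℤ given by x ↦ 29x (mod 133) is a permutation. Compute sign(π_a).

-1

Orbit of 127 under x↦29x: [127, 92, 8, 99, 78, 1, 29]… (length divides ord_133(29)).
Decompose π into cycles: lengths [18, 18, 18, 18, 18, 18, 18, 1, 1, 1, 1, 1, 1, 1] (14 cycles, including the fixed point 0).
Σ(ℓ_i−1) = 133−14 = 119; sign = (−1)^119 = -1.
Check: (29/133) = -1 by Zolotarev.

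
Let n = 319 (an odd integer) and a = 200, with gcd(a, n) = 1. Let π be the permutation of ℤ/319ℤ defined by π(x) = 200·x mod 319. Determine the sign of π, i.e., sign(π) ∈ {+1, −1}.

+1

Start at x=196: 196 → 282 → 256 → 160 → 100 → 222 → 59 → … (one orbit).
5 cycles of lengths [140, 140, 28, 10, 1].
n − c = 319 − 5 = 314; sign = (−1)^314 = +1.
(200|319)_J = +1 (Zolotarev's lemma cross-check).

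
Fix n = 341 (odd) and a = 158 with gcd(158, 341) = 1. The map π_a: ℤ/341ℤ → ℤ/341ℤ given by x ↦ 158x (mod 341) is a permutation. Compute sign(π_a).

-1

Orbit of 306 under x↦158x: [306, 267, 243, 202, 203, 20, 91]… (length divides ord_341(158)).
Decompose π into cycles: lengths [30, 30, 30, 30, 30, 30, 30, 30, 30, 30, 30, 5, 5, 1] (14 cycles, including the fixed point 0).
14 cycles on 341: each ℓ→(−1)^(ℓ−1), product (−1)^327 = -1.
The Jacobi symbol (158|341) = -1 (Zolotarev) agrees.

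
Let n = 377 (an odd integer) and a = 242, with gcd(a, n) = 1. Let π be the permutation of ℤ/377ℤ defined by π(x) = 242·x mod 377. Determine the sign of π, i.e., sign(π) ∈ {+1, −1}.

+1

Start at x=324: 324 → 369 → 326 → 99 → 207 → 330 → 313 → … (one orbit).
Cycle lengths of π_242 on ℤ/377ℤ: [28, 28, 28, 28, 28, 28, 28, 28, 28, 28, 28, 28, 28, 4, 4, 4, 1]; 17 cycles in total.
Σ(ℓ_i−1) = 377−17 = 360; sign = (−1)^360 = +1.
Zolotarev: (242|377) = +1, matching the cycle-count sign.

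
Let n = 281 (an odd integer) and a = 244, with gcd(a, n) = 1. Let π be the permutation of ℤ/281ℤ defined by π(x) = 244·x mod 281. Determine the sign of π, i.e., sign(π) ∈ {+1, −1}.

Trace 39: π^k(39) = [39, 243, 1, 244, 245, 208, 172] for k=0..6.
π_244 has 6 disjoint cycles with lengths [56, 56, 56, 56, 56, 1] on {0,…,280}.
281 − 6 = 275 transpositions; sign(π) = (−1)^275 = -1.

-1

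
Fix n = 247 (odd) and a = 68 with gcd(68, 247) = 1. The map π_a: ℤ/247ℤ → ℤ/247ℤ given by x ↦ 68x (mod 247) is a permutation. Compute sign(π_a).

+1

Start at x=178: 178 → 1 → 68 → 178 (one orbit).
Cycle lengths of π_68 on ℤ/247ℤ: [3, 3, 3, 3, 3, 3, 3, 3, 3, 3, 3, 3, 3, 3, 3, 3, 3, 3, 3, 3, 3, 3, 3, 3, 3, 3, 3, 3, 3, 3, 3, 3, 3, 3, 3, 3, 3, 3, 3, 3, 3, 3, 3, 3, 3, 3, 3, 3, 3, 3, 3, 3, 3, 3, 3, 3, 3, 3, 3, 3, 3, 3, 3, 3, 3, 3, 3, 3, 3, 3, 3, 3, 3, 3, 3, 3, 3, 3, 3, 3, 3, 3, 1]; 83 cycles in total.
n − c = 247 − 83 = 164; sign = (−1)^164 = +1.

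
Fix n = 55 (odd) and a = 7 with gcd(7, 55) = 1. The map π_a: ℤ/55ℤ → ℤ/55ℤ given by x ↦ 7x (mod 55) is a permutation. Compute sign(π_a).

+1

Orbit of 31 under x↦7x: [31, 52, 34, 18, 16, 2, 14]… (length divides ord_55(7)).
π_7 has 5 disjoint cycles with lengths [20, 20, 10, 4, 1] on {0,…,54}.
n − c = 55 − 5 = 50; sign = (−1)^50 = +1.
Via Zolotarev, sign(π_{7}) = (7|55) = +1.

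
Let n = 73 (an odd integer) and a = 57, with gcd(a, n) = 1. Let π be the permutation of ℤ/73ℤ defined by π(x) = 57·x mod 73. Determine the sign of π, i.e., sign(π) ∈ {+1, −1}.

+1

Start at x=8: 8 → 18 → 4 → 9 → 2 → 41 → 1 → … (one orbit).
The orbit structure of x ↦ 57x mod 73: 5 orbits of sizes [18, 18, 18, 18, 1].
5 cycles on 73: each ℓ→(−1)^(ℓ−1), product (−1)^68 = +1.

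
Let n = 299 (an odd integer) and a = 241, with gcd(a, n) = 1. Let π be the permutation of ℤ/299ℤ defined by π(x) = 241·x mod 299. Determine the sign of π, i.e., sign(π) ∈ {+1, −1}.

+1

Start at x=15: 15 → 27 → 228 → 231 → 57 → 282 → 89 → … (one orbit).
Cycle type of π: 132×2 + 22 + 12 + 1; total 5 cycles.
5 cycles on 299: each ℓ→(−1)^(ℓ−1), product (−1)^294 = +1.
Via Zolotarev, sign(π_{241}) = (241|299) = +1.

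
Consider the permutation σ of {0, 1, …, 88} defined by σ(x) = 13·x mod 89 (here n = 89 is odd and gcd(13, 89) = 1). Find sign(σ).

-1

Start at x=60: 60 → 68 → 83 → 11 → 54 → 79 → 48 → … (one orbit).
Cycle type of π: 88 + 1; total 2 cycles.
2 cycles on 89: each ℓ→(−1)^(ℓ−1), product (−1)^87 = -1.
Zolotarev: (13|89) = -1, matching the cycle-count sign.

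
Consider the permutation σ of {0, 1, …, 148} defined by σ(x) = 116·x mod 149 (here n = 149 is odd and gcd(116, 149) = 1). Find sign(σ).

Orbit of 140 under x↦116x: [140, 148, 33, 103, 28, 119, 96]… (length divides ord_149(116)).
3 cycles of lengths [74, 74, 1].
sign(π) = (−1)^{n − #cycles} = (−1)^{149−3} = (−1)^146 = +1.

+1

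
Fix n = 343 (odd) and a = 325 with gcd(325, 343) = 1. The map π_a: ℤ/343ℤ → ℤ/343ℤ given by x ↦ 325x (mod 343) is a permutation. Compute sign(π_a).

-1

Orbit of 18 under x↦325x: [18, 19, 1, 325, 324, 342]… (length divides ord_343(325)).
Decompose π into cycles: lengths [6, 6, 6, 6, 6, 6, 6, 6, 6, 6, 6, 6, 6, 6, 6, 6, 6, 6, 6, 6, 6, 6, 6, 6, 6, 6, 6, 6, 6, 6, 6, 6, 6, 6, 6, 6, 6, 6, 6, 6, 6, 6, 6, 6, 6, 6, 6, 6, 6, 6, 6, 6, 6, 6, 6, 6, 6, 1] (58 cycles, including the fixed point 0).
sign(π) = (−1)^{n − #cycles} = (−1)^{343−58} = (−1)^285 = -1.
The Jacobi symbol (325|343) = -1 (Zolotarev) agrees.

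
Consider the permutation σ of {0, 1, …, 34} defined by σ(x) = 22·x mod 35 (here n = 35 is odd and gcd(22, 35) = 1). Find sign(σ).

Orbit of 8 under x↦22x: [8, 1, 22, 29]… (length divides ord_35(22)).
Cycle type of π: 4×7 + 1×7; total 14 cycles.
With 14 cycles on 35 points, sign = (−1)^{35−14} = -1.
Zolotarev: (22|35) = -1, matching the cycle-count sign.

-1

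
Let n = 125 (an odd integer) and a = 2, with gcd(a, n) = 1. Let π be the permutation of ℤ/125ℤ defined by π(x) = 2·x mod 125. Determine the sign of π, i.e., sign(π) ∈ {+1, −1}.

-1

Trace 86: π^k(86) = [86, 47, 94, 63, 1, 2, 4] for k=0..6.
Cycle type of π: 100 + 20 + 4 + 1; total 4 cycles.
With 4 cycles on 125 points, sign = (−1)^{125−4} = -1.
The Jacobi symbol (2|125) = -1 (Zolotarev) agrees.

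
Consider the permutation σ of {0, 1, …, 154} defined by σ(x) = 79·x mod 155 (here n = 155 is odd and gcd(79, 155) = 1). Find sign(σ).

-1

Trace 24: π^k(24) = [24, 36, 54, 81, 44, 66, 99] for k=0..6.
8 cycles of lengths [30, 30, 30, 30, 30, 2, 2, 1].
With 8 cycles on 155 points, sign = (−1)^{155−8} = -1.
The Jacobi symbol (79|155) = -1 (Zolotarev) agrees.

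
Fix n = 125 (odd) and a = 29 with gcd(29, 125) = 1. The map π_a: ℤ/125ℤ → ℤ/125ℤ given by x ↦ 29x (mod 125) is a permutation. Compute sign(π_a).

+1

Start at x=119: 119 → 76 → 79 → 41 → 64 → 106 → 74 → … (one orbit).
Cycle lengths of π_29 on ℤ/125ℤ: [50, 50, 10, 10, 2, 2, 1]; 7 cycles in total.
sign(π) = (−1)^{n − #cycles} = (−1)^{125−7} = (−1)^118 = +1.
Check: (29/125) = +1 by Zolotarev.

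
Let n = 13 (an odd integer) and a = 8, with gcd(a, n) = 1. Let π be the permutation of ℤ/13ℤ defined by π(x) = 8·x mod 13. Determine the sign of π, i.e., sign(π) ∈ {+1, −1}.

Orbit of 12 under x↦8x: [12, 5, 1, 8]… (length divides ord_13(8)).
Cycle type of π: 4×3 + 1; total 4 cycles.
With 4 cycles on 13 points, sign = (−1)^{13−4} = -1.

-1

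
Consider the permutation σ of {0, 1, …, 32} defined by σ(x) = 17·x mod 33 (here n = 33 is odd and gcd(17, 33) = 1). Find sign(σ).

Trace 2: π^k(2) = [2, 1, 17, 25, 29, 31, 32] for k=0..6.
The orbit structure of x ↦ 17x mod 33: 5 orbits of sizes [10, 10, 10, 2, 1].
sign(π) = (−1)^{n − #cycles} = (−1)^{33−5} = (−1)^28 = +1.

+1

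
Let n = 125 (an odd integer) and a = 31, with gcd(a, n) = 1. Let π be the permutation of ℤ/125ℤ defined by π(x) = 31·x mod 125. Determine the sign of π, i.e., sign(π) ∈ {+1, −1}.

+1

Orbit of 121 under x↦31x: [121, 1, 31, 86, 41, 21, 26]… (length divides ord_125(31)).
π_31 has 13 disjoint cycles with lengths [25, 25, 25, 25, 5, 5, 5, 5, 1, 1, 1, 1, 1] on {0,…,124}.
125 − 13 = 112 transpositions; sign(π) = (−1)^112 = +1.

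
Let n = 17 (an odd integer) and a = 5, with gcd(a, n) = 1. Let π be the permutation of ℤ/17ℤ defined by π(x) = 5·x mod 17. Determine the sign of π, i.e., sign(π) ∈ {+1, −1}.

Start at x=14: 14 → 2 → 10 → 16 → 12 → 9 → 11 → … (one orbit).
π_5 has 2 disjoint cycles with lengths [16, 1] on {0,…,16}.
17 − 2 = 15 transpositions; sign(π) = (−1)^15 = -1.

-1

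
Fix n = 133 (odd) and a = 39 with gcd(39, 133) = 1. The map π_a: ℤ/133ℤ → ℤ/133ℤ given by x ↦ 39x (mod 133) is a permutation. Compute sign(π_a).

+1

Trace 58: π^k(58) = [58, 1, 39] for k=0..2.
The orbit structure of x ↦ 39x mod 133: 57 orbits of sizes [3, 3, 3, 3, 3, 3, 3, 3, 3, 3, 3, 3, 3, 3, 3, 3, 3, 3, 3, 3, 3, 3, 3, 3, 3, 3, 3, 3, 3, 3, 3, 3, 3, 3, 3, 3, 3, 3, 1, 1, 1, 1, 1, 1, 1, 1, 1, 1, 1, 1, 1, 1, 1, 1, 1, 1, 1].
sign(π) = (−1)^{n − #cycles} = (−1)^{133−57} = (−1)^76 = +1.
Check: (39/133) = +1 by Zolotarev.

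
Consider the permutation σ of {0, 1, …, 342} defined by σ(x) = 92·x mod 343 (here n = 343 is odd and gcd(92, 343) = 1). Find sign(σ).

Start at x=57: 57 → 99 → 190 → 330 → 176 → 71 → 15 → … (one orbit).
Cycle type of π: 49×6 + 7×6 + 1×7; total 19 cycles.
19 cycles on 343: each ℓ→(−1)^(ℓ−1), product (−1)^324 = +1.
The Jacobi symbol (92|343) = +1 (Zolotarev) agrees.

+1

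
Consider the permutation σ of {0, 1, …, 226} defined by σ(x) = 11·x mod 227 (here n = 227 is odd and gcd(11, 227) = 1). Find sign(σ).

+1

Start at x=136: 136 → 134 → 112 → 97 → 159 → 160 → 171 → … (one orbit).
Cycle type of π: 113×2 + 1; total 3 cycles.
n − c = 227 − 3 = 224; sign = (−1)^224 = +1.
(11|227)_J = +1 (Zolotarev's lemma cross-check).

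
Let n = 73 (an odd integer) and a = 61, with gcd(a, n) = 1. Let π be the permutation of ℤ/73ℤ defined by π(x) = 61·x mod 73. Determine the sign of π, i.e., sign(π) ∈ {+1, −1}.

Start at x=19: 19 → 64 → 35 → 18 → 3 → 37 → 67 → … (one orbit).
3 cycles of lengths [36, 36, 1].
73 − 3 = 70 transpositions; sign(π) = (−1)^70 = +1.
(61|73)_J = +1 (Zolotarev's lemma cross-check).

+1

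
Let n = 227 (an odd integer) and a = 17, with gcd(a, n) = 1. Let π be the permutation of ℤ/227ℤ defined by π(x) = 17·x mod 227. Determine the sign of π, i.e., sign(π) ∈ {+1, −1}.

Trace 211: π^k(211) = [211, 182, 143, 161, 13, 221, 125] for k=0..6.
π_17 has 2 disjoint cycles with lengths [226, 1] on {0,…,226}.
Σ(ℓ_i−1) = 227−2 = 225; sign = (−1)^225 = -1.

-1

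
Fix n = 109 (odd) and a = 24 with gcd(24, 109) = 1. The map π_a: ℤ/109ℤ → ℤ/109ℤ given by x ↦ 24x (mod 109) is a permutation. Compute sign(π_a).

-1

Trace 86: π^k(86) = [86, 102, 50, 1, 24, 31, 90] for k=0..6.
π_24 has 2 disjoint cycles with lengths [108, 1] on {0,…,108}.
With 2 cycles on 109 points, sign = (−1)^{109−2} = -1.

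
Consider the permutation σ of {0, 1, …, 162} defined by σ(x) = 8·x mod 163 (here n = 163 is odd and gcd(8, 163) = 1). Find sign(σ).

Trace 30: π^k(30) = [30, 77, 127, 38, 141, 150, 59] for k=0..6.
Decompose π into cycles: lengths [54, 54, 54, 1] (4 cycles, including the fixed point 0).
sign(π) = (−1)^{n − #cycles} = (−1)^{163−4} = (−1)^159 = -1.
Zolotarev: (8|163) = -1, matching the cycle-count sign.

-1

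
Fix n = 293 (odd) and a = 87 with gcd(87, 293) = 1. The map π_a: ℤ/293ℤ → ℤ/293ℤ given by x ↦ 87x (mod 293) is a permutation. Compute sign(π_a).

Start at x=104: 104 → 258 → 178 → 250 → 68 → 56 → 184 → … (one orbit).
Cycle type of π: 146×2 + 1; total 3 cycles.
3 cycles on 293: each ℓ→(−1)^(ℓ−1), product (−1)^290 = +1.

+1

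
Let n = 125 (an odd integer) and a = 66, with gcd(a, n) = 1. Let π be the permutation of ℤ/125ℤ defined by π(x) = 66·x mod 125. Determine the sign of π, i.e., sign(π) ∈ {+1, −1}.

Start at x=66: 66 → 106 → 121 → 111 → 76 → 16 → 56 → … (one orbit).
Cycle lengths of π_66 on ℤ/125ℤ: [25, 25, 25, 25, 5, 5, 5, 5, 1, 1, 1, 1, 1]; 13 cycles in total.
sign(π) = (−1)^{n − #cycles} = (−1)^{125−13} = (−1)^112 = +1.

+1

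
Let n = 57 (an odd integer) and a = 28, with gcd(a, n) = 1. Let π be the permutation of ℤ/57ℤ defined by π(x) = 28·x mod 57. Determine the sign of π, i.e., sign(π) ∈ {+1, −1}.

Orbit of 25 under x↦28x: [25, 16, 49, 4, 55, 1, 28]… (length divides ord_57(28)).
9 cycles of lengths [9, 9, 9, 9, 9, 9, 1, 1, 1].
Σ(ℓ_i−1) = 57−9 = 48; sign = (−1)^48 = +1.

+1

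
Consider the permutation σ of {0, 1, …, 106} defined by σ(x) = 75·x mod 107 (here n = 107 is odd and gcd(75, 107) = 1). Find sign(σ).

Start at x=56: 56 → 27 → 99 → 42 → 47 → 101 → 85 → … (one orbit).
3 cycles of lengths [53, 53, 1].
3 cycles on 107: each ℓ→(−1)^(ℓ−1), product (−1)^104 = +1.
Via Zolotarev, sign(π_{75}) = (75|107) = +1.

+1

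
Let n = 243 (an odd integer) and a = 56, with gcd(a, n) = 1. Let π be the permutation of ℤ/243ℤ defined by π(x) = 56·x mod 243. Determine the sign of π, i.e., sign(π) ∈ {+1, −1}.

-1

Trace 34: π^k(34) = [34, 203, 190, 191, 4, 224, 151] for k=0..6.
Cycle lengths of π_56 on ℤ/243ℤ: [162, 54, 18, 6, 2, 1]; 6 cycles in total.
n − c = 243 − 6 = 237; sign = (−1)^237 = -1.
Via Zolotarev, sign(π_{56}) = (56|243) = -1.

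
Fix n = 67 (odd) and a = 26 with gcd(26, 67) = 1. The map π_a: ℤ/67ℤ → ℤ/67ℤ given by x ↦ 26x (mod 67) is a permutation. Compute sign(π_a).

+1

Start at x=6: 6 → 22 → 36 → 65 → 15 → 55 → 23 → … (one orbit).
Decompose π into cycles: lengths [33, 33, 1] (3 cycles, including the fixed point 0).
sign(π) = (−1)^{n − #cycles} = (−1)^{67−3} = (−1)^64 = +1.
The Jacobi symbol (26|67) = +1 (Zolotarev) agrees.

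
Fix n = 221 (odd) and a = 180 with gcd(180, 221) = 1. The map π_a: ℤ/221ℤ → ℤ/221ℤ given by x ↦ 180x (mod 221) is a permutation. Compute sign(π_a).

Trace 112: π^k(112) = [112, 49, 201, 157, 193, 43, 5] for k=0..6.
7 cycles of lengths [48, 48, 48, 48, 16, 12, 1].
221 − 7 = 214 transpositions; sign(π) = (−1)^214 = +1.
Via Zolotarev, sign(π_{180}) = (180|221) = +1.

+1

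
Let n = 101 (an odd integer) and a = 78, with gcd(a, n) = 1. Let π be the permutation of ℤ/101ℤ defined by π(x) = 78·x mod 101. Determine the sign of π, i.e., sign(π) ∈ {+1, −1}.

+1

Trace 1: π^k(1) = [1, 78, 24, 54, 71, 84, 88] for k=0..6.
5 cycles of lengths [25, 25, 25, 25, 1].
101 − 5 = 96 transpositions; sign(π) = (−1)^96 = +1.
Check: (78/101) = +1 by Zolotarev.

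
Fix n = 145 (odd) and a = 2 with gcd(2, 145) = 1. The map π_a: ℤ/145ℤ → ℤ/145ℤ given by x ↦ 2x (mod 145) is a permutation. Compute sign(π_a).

Trace 111: π^k(111) = [111, 77, 9, 18, 36, 72, 144] for k=0..6.
Cycle type of π: 28×5 + 4 + 1; total 7 cycles.
With 7 cycles on 145 points, sign = (−1)^{145−7} = +1.
Via Zolotarev, sign(π_{2}) = (2|145) = +1.

+1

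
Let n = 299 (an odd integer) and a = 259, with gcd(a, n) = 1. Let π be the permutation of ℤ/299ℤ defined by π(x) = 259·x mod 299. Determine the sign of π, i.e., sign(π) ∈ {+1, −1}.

Orbit of 131 under x↦259x: [131, 142, 1, 259, 105, 285, 261]… (length divides ord_299(259)).
Cycle type of π: 22×12 + 11×2 + 2×6 + 1; total 21 cycles.
n − c = 299 − 21 = 278; sign = (−1)^278 = +1.
Check: (259/299) = +1 by Zolotarev.

+1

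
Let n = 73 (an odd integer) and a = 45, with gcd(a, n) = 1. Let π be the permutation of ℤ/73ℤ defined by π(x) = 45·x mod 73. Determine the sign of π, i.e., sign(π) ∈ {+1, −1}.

-1

Start at x=38: 38 → 31 → 8 → 68 → 67 → 22 → 41 → … (one orbit).
The orbit structure of x ↦ 45x mod 73: 2 orbits of sizes [72, 1].
Σ(ℓ_i−1) = 73−2 = 71; sign = (−1)^71 = -1.
(45|73)_J = -1 (Zolotarev's lemma cross-check).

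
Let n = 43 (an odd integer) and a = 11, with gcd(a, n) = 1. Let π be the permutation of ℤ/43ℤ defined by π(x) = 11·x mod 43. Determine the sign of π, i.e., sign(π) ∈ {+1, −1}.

+1

Orbit of 4 under x↦11x: [4, 1, 11, 35, 41, 21, 16]… (length divides ord_43(11)).
The orbit structure of x ↦ 11x mod 43: 7 orbits of sizes [7, 7, 7, 7, 7, 7, 1].
43 − 7 = 36 transpositions; sign(π) = (−1)^36 = +1.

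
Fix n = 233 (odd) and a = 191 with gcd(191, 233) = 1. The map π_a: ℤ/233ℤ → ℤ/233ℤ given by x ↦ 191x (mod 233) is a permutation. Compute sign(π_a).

Trace 175: π^k(175) = [175, 106, 208, 118, 170, 83, 9] for k=0..6.
Cycle lengths of π_191 on ℤ/233ℤ: [232, 1]; 2 cycles in total.
sign(π) = (−1)^{n − #cycles} = (−1)^{233−2} = (−1)^231 = -1.
(191|233)_J = -1 (Zolotarev's lemma cross-check).

-1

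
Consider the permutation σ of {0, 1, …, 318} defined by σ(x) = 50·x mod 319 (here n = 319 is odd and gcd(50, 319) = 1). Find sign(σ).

Start at x=171: 171 → 256 → 40 → 86 → 153 → 313 → 19 → … (one orbit).
Decompose π into cycles: lengths [140, 140, 28, 10, 1] (5 cycles, including the fixed point 0).
n − c = 319 − 5 = 314; sign = (−1)^314 = +1.

+1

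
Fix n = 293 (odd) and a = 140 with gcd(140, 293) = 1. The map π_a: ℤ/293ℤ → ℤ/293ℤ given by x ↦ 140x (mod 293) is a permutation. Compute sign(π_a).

Orbit of 59 under x↦140x: [59, 56, 222, 22, 150, 197, 38]… (length divides ord_293(140)).
Cycle lengths of π_140 on ℤ/293ℤ: [73, 73, 73, 73, 1]; 5 cycles in total.
293 − 5 = 288 transpositions; sign(π) = (−1)^288 = +1.

+1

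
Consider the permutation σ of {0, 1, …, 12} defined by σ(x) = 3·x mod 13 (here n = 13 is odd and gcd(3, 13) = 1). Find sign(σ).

+1

Trace 3: π^k(3) = [3, 9, 1] for k=0..2.
5 cycles of lengths [3, 3, 3, 3, 1].
With 5 cycles on 13 points, sign = (−1)^{13−5} = +1.
Via Zolotarev, sign(π_{3}) = (3|13) = +1.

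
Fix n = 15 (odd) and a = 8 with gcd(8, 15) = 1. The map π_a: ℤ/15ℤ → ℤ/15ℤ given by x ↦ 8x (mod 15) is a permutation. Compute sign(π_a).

+1

Orbit of 8 under x↦8x: [8, 4, 2, 1]… (length divides ord_15(8)).
Cycle type of π: 4×3 + 2 + 1; total 5 cycles.
15 − 5 = 10 transpositions; sign(π) = (−1)^10 = +1.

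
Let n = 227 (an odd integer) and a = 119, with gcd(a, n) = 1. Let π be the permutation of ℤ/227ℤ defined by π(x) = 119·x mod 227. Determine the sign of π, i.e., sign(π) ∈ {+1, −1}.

Orbit of 122 under x↦119x: [122, 217, 172, 38, 209, 128, 23]… (length divides ord_227(119)).
Cycle lengths of π_119 on ℤ/227ℤ: [226, 1]; 2 cycles in total.
n − c = 227 − 2 = 225; sign = (−1)^225 = -1.
Via Zolotarev, sign(π_{119}) = (119|227) = -1.

-1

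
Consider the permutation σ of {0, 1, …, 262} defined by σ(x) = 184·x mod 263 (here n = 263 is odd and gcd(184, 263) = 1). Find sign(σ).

Trace 36: π^k(36) = [36, 49, 74, 203, 6, 52, 100] for k=0..6.
The orbit structure of x ↦ 184x mod 263: 3 orbits of sizes [131, 131, 1].
n − c = 263 − 3 = 260; sign = (−1)^260 = +1.
Zolotarev: (184|263) = +1, matching the cycle-count sign.

+1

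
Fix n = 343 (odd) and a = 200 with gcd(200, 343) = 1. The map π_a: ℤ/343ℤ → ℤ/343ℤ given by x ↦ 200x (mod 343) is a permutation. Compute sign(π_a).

Start at x=58: 58 → 281 → 291 → 233 → 295 → 4 → 114 → … (one orbit).
π_200 has 7 disjoint cycles with lengths [147, 147, 21, 21, 3, 3, 1] on {0,…,342}.
sign(π) = (−1)^{n − #cycles} = (−1)^{343−7} = (−1)^336 = +1.

+1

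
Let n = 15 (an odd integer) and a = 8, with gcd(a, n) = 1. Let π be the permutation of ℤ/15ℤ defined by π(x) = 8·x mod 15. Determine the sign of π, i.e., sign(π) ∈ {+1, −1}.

Start at x=1: 1 → 8 → 4 → 2 → 1 (one orbit).
Cycle type of π: 4×3 + 2 + 1; total 5 cycles.
sign(π) = (−1)^{n − #cycles} = (−1)^{15−5} = (−1)^10 = +1.
(8|15)_J = +1 (Zolotarev's lemma cross-check).

+1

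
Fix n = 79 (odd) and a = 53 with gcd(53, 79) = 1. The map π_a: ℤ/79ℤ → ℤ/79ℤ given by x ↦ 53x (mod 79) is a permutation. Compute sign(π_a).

-1

Trace 52: π^k(52) = [52, 70, 76, 78, 26, 35, 38] for k=0..6.
Decompose π into cycles: lengths [78, 1] (2 cycles, including the fixed point 0).
79 − 2 = 77 transpositions; sign(π) = (−1)^77 = -1.
Check: (53/79) = -1 by Zolotarev.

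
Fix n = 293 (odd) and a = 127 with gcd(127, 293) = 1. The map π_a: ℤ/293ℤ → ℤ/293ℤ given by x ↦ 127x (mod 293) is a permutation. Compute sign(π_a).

Orbit of 77 under x↦127x: [77, 110, 199, 75, 149, 171, 35]… (length divides ord_293(127)).
Cycle type of π: 292 + 1; total 2 cycles.
sign(π) = (−1)^{n − #cycles} = (−1)^{293−2} = (−1)^291 = -1.

-1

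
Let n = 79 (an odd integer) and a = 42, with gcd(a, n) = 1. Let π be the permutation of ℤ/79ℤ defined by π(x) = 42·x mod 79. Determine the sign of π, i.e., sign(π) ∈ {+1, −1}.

+1

Start at x=45: 45 → 73 → 64 → 2 → 5 → 52 → 51 → … (one orbit).
π_42 has 3 disjoint cycles with lengths [39, 39, 1] on {0,…,78}.
Σ(ℓ_i−1) = 79−3 = 76; sign = (−1)^76 = +1.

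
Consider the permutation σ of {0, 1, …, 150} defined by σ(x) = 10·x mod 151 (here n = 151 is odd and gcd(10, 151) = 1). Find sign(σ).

+1

Orbit of 40 under x↦10x: [40, 98, 74, 136, 1, 10, 100]… (length divides ord_151(10)).
π_10 has 3 disjoint cycles with lengths [75, 75, 1] on {0,…,150}.
Σ(ℓ_i−1) = 151−3 = 148; sign = (−1)^148 = +1.
Check: (10/151) = +1 by Zolotarev.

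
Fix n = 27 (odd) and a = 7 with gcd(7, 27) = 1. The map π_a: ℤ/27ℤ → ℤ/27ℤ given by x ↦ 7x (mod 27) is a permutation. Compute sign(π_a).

+1

Trace 19: π^k(19) = [19, 25, 13, 10, 16, 4, 1] for k=0..6.
π_7 has 7 disjoint cycles with lengths [9, 9, 3, 3, 1, 1, 1] on {0,…,26}.
With 7 cycles on 27 points, sign = (−1)^{27−7} = +1.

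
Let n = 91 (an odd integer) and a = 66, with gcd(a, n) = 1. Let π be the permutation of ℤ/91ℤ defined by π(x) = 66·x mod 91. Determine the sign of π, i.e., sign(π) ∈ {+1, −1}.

Orbit of 79 under x↦66x: [79, 27, 53, 40, 1, 66]… (length divides ord_91(66)).
26 cycles of lengths [6, 6, 6, 6, 6, 6, 6, 6, 6, 6, 6, 6, 6, 1, 1, 1, 1, 1, 1, 1, 1, 1, 1, 1, 1, 1].
With 26 cycles on 91 points, sign = (−1)^{91−26} = -1.
Via Zolotarev, sign(π_{66}) = (66|91) = -1.

-1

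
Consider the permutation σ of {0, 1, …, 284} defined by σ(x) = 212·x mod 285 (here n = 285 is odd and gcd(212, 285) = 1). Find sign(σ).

-1

Start at x=122: 122 → 214 → 53 → 121 → 2 → 139 → 113 → … (one orbit).
Cycle lengths of π_212 on ℤ/285ℤ: [36, 36, 36, 36, 36, 36, 18, 18, 18, 4, 4, 4, 2, 1]; 14 cycles in total.
285 − 14 = 271 transpositions; sign(π) = (−1)^271 = -1.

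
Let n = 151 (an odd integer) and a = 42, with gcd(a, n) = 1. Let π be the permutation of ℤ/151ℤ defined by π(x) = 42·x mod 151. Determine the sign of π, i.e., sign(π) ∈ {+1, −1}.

+1

Start at x=80: 80 → 38 → 86 → 139 → 100 → 123 → 32 → … (one orbit).
3 cycles of lengths [75, 75, 1].
n − c = 151 − 3 = 148; sign = (−1)^148 = +1.
Check: (42/151) = +1 by Zolotarev.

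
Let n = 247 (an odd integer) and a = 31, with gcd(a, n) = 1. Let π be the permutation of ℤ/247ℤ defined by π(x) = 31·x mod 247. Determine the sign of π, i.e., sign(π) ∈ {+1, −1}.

+1

Orbit of 235 under x↦31x: [235, 122, 77, 164, 144, 18, 64]… (length divides ord_247(31)).
π_31 has 25 disjoint cycles with lengths [12, 12, 12, 12, 12, 12, 12, 12, 12, 12, 12, 12, 12, 12, 12, 12, 12, 12, 6, 6, 6, 4, 4, 4, 1] on {0,…,246}.
n − c = 247 − 25 = 222; sign = (−1)^222 = +1.
(31|247)_J = +1 (Zolotarev's lemma cross-check).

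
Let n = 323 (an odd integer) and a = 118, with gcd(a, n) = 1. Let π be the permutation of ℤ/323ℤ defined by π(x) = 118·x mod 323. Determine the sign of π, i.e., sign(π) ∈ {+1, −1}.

+1

Start at x=237: 237 → 188 → 220 → 120 → 271 → 1 → 118 → … (one orbit).
27 cycles of lengths [18, 18, 18, 18, 18, 18, 18, 18, 18, 18, 18, 18, 18, 18, 18, 18, 9, 9, 2, 2, 2, 2, 2, 2, 2, 2, 1].
27 cycles on 323: each ℓ→(−1)^(ℓ−1), product (−1)^296 = +1.
Check: (118/323) = +1 by Zolotarev.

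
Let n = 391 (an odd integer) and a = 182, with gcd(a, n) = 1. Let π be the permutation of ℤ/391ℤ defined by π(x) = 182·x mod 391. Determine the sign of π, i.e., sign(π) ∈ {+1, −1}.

Start at x=7: 7 → 101 → 5 → 128 → 227 → 259 → 218 → … (one orbit).
π_182 has 5 disjoint cycles with lengths [176, 176, 22, 16, 1] on {0,…,390}.
Σ(ℓ_i−1) = 391−5 = 386; sign = (−1)^386 = +1.
Check: (182/391) = +1 by Zolotarev.

+1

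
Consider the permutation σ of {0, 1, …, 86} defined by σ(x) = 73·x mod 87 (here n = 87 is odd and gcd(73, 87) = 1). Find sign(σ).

Trace 34: π^k(34) = [34, 46, 52, 55, 13, 79, 25] for k=0..6.
Decompose π into cycles: lengths [28, 28, 28, 1, 1, 1] (6 cycles, including the fixed point 0).
With 6 cycles on 87 points, sign = (−1)^{87−6} = -1.
Via Zolotarev, sign(π_{73}) = (73|87) = -1.

-1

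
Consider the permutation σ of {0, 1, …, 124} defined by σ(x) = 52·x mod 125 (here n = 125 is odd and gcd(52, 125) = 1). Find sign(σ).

Orbit of 81 under x↦52x: [81, 87, 24, 123, 21, 92, 34]… (length divides ord_125(52)).
The orbit structure of x ↦ 52x mod 125: 4 orbits of sizes [100, 20, 4, 1].
125 − 4 = 121 transpositions; sign(π) = (−1)^121 = -1.

-1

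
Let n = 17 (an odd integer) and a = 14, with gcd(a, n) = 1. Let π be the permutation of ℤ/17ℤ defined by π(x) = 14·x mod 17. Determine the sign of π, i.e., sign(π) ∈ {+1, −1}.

-1

Start at x=4: 4 → 5 → 2 → 11 → 1 → 14 → 9 → … (one orbit).
2 cycles of lengths [16, 1].
2 cycles on 17: each ℓ→(−1)^(ℓ−1), product (−1)^15 = -1.
Zolotarev: (14|17) = -1, matching the cycle-count sign.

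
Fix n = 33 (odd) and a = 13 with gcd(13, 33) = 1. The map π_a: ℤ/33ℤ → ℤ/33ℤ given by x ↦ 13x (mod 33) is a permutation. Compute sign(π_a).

-1

Trace 19: π^k(19) = [19, 16, 10, 31, 7, 25, 28] for k=0..6.
π_13 has 6 disjoint cycles with lengths [10, 10, 10, 1, 1, 1] on {0,…,32}.
6 cycles on 33: each ℓ→(−1)^(ℓ−1), product (−1)^27 = -1.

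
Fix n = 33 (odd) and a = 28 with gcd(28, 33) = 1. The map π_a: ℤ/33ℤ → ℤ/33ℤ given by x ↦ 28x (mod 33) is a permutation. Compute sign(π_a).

-1

Start at x=4: 4 → 13 → 1 → 28 → 25 → 7 → 31 → … (one orbit).
Cycle lengths of π_28 on ℤ/33ℤ: [10, 10, 10, 1, 1, 1]; 6 cycles in total.
33 − 6 = 27 transpositions; sign(π) = (−1)^27 = -1.
The Jacobi symbol (28|33) = -1 (Zolotarev) agrees.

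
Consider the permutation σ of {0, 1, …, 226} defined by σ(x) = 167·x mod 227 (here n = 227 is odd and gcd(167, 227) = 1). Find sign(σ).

Trace 141: π^k(141) = [141, 166, 28, 136, 12, 188, 70] for k=0..6.
Cycle type of π: 113×2 + 1; total 3 cycles.
With 3 cycles on 227 points, sign = (−1)^{227−3} = +1.
(167|227)_J = +1 (Zolotarev's lemma cross-check).

+1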